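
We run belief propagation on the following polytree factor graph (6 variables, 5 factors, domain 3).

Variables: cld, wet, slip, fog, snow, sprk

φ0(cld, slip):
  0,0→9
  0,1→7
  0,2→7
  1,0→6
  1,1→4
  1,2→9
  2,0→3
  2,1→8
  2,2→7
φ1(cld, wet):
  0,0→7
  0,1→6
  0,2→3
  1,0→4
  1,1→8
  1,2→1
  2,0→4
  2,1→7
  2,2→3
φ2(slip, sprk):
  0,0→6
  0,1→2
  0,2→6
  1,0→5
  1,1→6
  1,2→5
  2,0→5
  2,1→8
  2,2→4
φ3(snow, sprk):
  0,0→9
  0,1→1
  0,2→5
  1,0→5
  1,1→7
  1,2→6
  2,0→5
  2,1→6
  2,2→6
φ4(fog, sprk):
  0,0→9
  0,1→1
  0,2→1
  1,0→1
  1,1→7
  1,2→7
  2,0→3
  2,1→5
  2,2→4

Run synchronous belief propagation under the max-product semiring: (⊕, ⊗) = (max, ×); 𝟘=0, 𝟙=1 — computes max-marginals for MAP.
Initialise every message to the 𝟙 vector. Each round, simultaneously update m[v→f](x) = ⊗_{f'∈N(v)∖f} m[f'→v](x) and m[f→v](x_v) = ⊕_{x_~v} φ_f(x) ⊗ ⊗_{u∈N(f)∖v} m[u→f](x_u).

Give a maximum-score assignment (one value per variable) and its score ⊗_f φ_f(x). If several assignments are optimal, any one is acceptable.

assignment: (cld=0, wet=0, slip=0, fog=0, snow=0, sprk=0); score = 30618

init: all messages = 𝟙 over 3 values
r1 m[φ0→cld] = [9, 9, 8]
r1 m[φ0→slip] = [9, 8, 9]
r1 m[φ1→cld] = [7, 8, 7]
r1 m[φ1→wet] = [7, 8, 3]
r1 m[φ2→slip] = [6, 6, 8]
r1 m[φ2→sprk] = [6, 8, 6]
r1 m[φ3→snow] = [9, 7, 6]
r1 m[φ3→sprk] = [9, 7, 6]
r1 m[φ4→fog] = [9, 7, 5]
r1 m[φ4→sprk] = [9, 7, 7]
r1 m[cld→φ0] = [1, 1, 1]
r1 m[cld→φ1] = [1, 1, 1]
r1 m[wet→φ1] = [1, 1, 1]
r1 m[slip→φ0] = [1, 1, 1]
r1 m[slip→φ2] = [1, 1, 1]
r1 m[fog→φ4] = [1, 1, 1]
r1 m[snow→φ3] = [1, 1, 1]
r1 m[sprk→φ2] = [1, 1, 1]
r1 m[sprk→φ3] = [1, 1, 1]
r1 m[sprk→φ4] = [1, 1, 1]
r2 m[φ0→cld] = [9, 9, 8]
r2 m[φ0→slip] = [9, 8, 9]
r2 m[φ1→cld] = [7, 8, 7]
r2 m[φ1→wet] = [7, 8, 3]
r2 m[φ2→slip] = [6, 6, 8]
r2 m[φ2→sprk] = [6, 8, 6]
r2 m[φ3→snow] = [9, 7, 6]
r2 m[φ3→sprk] = [9, 7, 6]
r2 m[φ4→fog] = [9, 7, 5]
r2 m[φ4→sprk] = [9, 7, 7]
r2 m[cld→φ0] = [7, 8, 7]
r2 m[cld→φ1] = [9, 9, 8]
r2 m[wet→φ1] = [1, 1, 1]
r2 m[slip→φ0] = [6, 6, 8]
r2 m[slip→φ2] = [9, 8, 9]
r2 m[fog→φ4] = [1, 1, 1]
r2 m[snow→φ3] = [1, 1, 1]
r2 m[sprk→φ2] = [81, 49, 42]
r2 m[sprk→φ3] = [54, 56, 42]
r2 m[sprk→φ4] = [54, 56, 36]
r3 m[φ0→cld] = [56, 72, 56]
r3 m[φ0→slip] = [63, 56, 72]
r3 m[φ1→cld] = [7, 8, 7]
r3 m[φ1→wet] = [63, 72, 27]
r3 m[φ2→slip] = [486, 405, 405]
r3 m[φ2→sprk] = [54, 72, 54]
r3 m[φ3→snow] = [486, 392, 336]
r3 m[φ3→sprk] = [9, 7, 6]
r3 m[φ4→fog] = [486, 392, 280]
r3 m[φ4→sprk] = [9, 7, 7]
r3 m[cld→φ0] = [7, 8, 7]
r3 m[cld→φ1] = [9, 9, 8]
r3 m[wet→φ1] = [1, 1, 1]
r3 m[slip→φ0] = [6, 6, 8]
r3 m[slip→φ2] = [9, 8, 9]
r3 m[fog→φ4] = [1, 1, 1]
r3 m[snow→φ3] = [1, 1, 1]
r3 m[sprk→φ2] = [81, 49, 42]
r3 m[sprk→φ3] = [54, 56, 42]
r3 m[sprk→φ4] = [54, 56, 36]
r4 m[φ0→cld] = [56, 72, 56]
r4 m[φ0→slip] = [63, 56, 72]
r4 m[φ1→cld] = [7, 8, 7]
r4 m[φ1→wet] = [63, 72, 27]
r4 m[φ2→slip] = [486, 405, 405]
r4 m[φ2→sprk] = [54, 72, 54]
r4 m[φ3→snow] = [486, 392, 336]
r4 m[φ3→sprk] = [9, 7, 6]
r4 m[φ4→fog] = [486, 392, 280]
r4 m[φ4→sprk] = [9, 7, 7]
r4 m[cld→φ0] = [7, 8, 7]
r4 m[cld→φ1] = [56, 72, 56]
r4 m[wet→φ1] = [1, 1, 1]
r4 m[slip→φ0] = [486, 405, 405]
r4 m[slip→φ2] = [63, 56, 72]
r4 m[fog→φ4] = [1, 1, 1]
r4 m[snow→φ3] = [1, 1, 1]
r4 m[sprk→φ2] = [81, 49, 42]
r4 m[sprk→φ3] = [486, 504, 378]
r4 m[sprk→φ4] = [486, 504, 324]
r5 m[φ0→cld] = [4374, 3645, 3240]
r5 m[φ0→slip] = [63, 56, 72]
r5 m[φ1→cld] = [7, 8, 7]
r5 m[φ1→wet] = [392, 576, 168]
r5 m[φ2→slip] = [486, 405, 405]
r5 m[φ2→sprk] = [378, 576, 378]
r5 m[φ3→snow] = [4374, 3528, 3024]
r5 m[φ3→sprk] = [9, 7, 6]
r5 m[φ4→fog] = [4374, 3528, 2520]
r5 m[φ4→sprk] = [9, 7, 7]
r5 m[cld→φ0] = [7, 8, 7]
r5 m[cld→φ1] = [56, 72, 56]
r5 m[wet→φ1] = [1, 1, 1]
r5 m[slip→φ0] = [486, 405, 405]
r5 m[slip→φ2] = [63, 56, 72]
r5 m[fog→φ4] = [1, 1, 1]
r5 m[snow→φ3] = [1, 1, 1]
r5 m[sprk→φ2] = [81, 49, 42]
r5 m[sprk→φ3] = [486, 504, 378]
r5 m[sprk→φ4] = [486, 504, 324]
r6 m[φ0→cld] = [4374, 3645, 3240]
r6 m[φ0→slip] = [63, 56, 72]
r6 m[φ1→cld] = [7, 8, 7]
r6 m[φ1→wet] = [392, 576, 168]
r6 m[φ2→slip] = [486, 405, 405]
r6 m[φ2→sprk] = [378, 576, 378]
r6 m[φ3→snow] = [4374, 3528, 3024]
r6 m[φ3→sprk] = [9, 7, 6]
r6 m[φ4→fog] = [4374, 3528, 2520]
r6 m[φ4→sprk] = [9, 7, 7]
r6 m[cld→φ0] = [7, 8, 7]
r6 m[cld→φ1] = [4374, 3645, 3240]
r6 m[wet→φ1] = [1, 1, 1]
r6 m[slip→φ0] = [486, 405, 405]
r6 m[slip→φ2] = [63, 56, 72]
r6 m[fog→φ4] = [1, 1, 1]
r6 m[snow→φ3] = [1, 1, 1]
r6 m[sprk→φ2] = [81, 49, 42]
r6 m[sprk→φ3] = [3402, 4032, 2646]
r6 m[sprk→φ4] = [3402, 4032, 2268]
r7 m[φ0→cld] = [4374, 3645, 3240]
r7 m[φ0→slip] = [63, 56, 72]
r7 m[φ1→cld] = [7, 8, 7]
r7 m[φ1→wet] = [30618, 29160, 13122]
r7 m[φ2→slip] = [486, 405, 405]
r7 m[φ2→sprk] = [378, 576, 378]
r7 m[φ3→snow] = [30618, 28224, 24192]
r7 m[φ3→sprk] = [9, 7, 6]
r7 m[φ4→fog] = [30618, 28224, 20160]
r7 m[φ4→sprk] = [9, 7, 7]
r7 m[cld→φ0] = [7, 8, 7]
r7 m[cld→φ1] = [4374, 3645, 3240]
r7 m[wet→φ1] = [1, 1, 1]
r7 m[slip→φ0] = [486, 405, 405]
r7 m[slip→φ2] = [63, 56, 72]
r7 m[fog→φ4] = [1, 1, 1]
r7 m[snow→φ3] = [1, 1, 1]
r7 m[sprk→φ2] = [81, 49, 42]
r7 m[sprk→φ3] = [3402, 4032, 2646]
r7 m[sprk→φ4] = [3402, 4032, 2268]
r8 m[φ0→cld] = [4374, 3645, 3240]
r8 m[φ0→slip] = [63, 56, 72]
r8 m[φ1→cld] = [7, 8, 7]
r8 m[φ1→wet] = [30618, 29160, 13122]
r8 m[φ2→slip] = [486, 405, 405]
r8 m[φ2→sprk] = [378, 576, 378]
r8 m[φ3→snow] = [30618, 28224, 24192]
r8 m[φ3→sprk] = [9, 7, 6]
r8 m[φ4→fog] = [30618, 28224, 20160]
r8 m[φ4→sprk] = [9, 7, 7]
r8 m[cld→φ0] = [7, 8, 7]
r8 m[cld→φ1] = [4374, 3645, 3240]
r8 m[wet→φ1] = [1, 1, 1]
r8 m[slip→φ0] = [486, 405, 405]
r8 m[slip→φ2] = [63, 56, 72]
r8 m[fog→φ4] = [1, 1, 1]
r8 m[snow→φ3] = [1, 1, 1]
r8 m[sprk→φ2] = [81, 49, 42]
r8 m[sprk→φ3] = [3402, 4032, 2646]
r8 m[sprk→φ4] = [3402, 4032, 2268]
fixed point reached at round 8
traceback from cld: (cld=0, wet=0, slip=0, fog=0, snow=0, sprk=0), score=30618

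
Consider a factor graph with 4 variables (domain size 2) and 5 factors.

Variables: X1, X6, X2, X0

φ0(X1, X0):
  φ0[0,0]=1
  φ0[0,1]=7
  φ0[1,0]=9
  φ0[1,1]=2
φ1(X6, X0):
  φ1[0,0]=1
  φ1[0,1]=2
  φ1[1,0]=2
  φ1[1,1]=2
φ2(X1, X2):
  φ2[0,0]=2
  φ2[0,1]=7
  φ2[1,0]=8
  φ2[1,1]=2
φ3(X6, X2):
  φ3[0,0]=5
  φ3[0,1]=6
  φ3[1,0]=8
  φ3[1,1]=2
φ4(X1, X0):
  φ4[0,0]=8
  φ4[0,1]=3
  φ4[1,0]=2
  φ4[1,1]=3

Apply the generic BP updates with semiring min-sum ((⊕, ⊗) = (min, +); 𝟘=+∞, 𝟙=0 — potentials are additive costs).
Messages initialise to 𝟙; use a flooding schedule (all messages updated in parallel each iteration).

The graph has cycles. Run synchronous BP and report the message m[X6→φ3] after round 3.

message @ round 3 = [1, 2]

init: all messages = 𝟙 over 2 values
r1 m[φ0→X1] = [1, 2]
r1 m[φ0→X0] = [1, 2]
r1 m[φ1→X6] = [1, 2]
r1 m[φ1→X0] = [1, 2]
r1 m[φ2→X1] = [2, 2]
r1 m[φ2→X2] = [2, 2]
r1 m[φ3→X6] = [5, 2]
r1 m[φ3→X2] = [5, 2]
r1 m[φ4→X1] = [3, 2]
r1 m[φ4→X0] = [2, 3]
r1 m[X1→φ0] = [0, 0]
r1 m[X1→φ2] = [0, 0]
r1 m[X1→φ4] = [0, 0]
r1 m[X6→φ1] = [0, 0]
r1 m[X6→φ3] = [0, 0]
r1 m[X2→φ2] = [0, 0]
r1 m[X2→φ3] = [0, 0]
r1 m[X0→φ0] = [0, 0]
r1 m[X0→φ1] = [0, 0]
r1 m[X0→φ4] = [0, 0]
r2 m[φ0→X1] = [1, 2]
r2 m[φ0→X0] = [1, 2]
r2 m[φ1→X6] = [1, 2]
r2 m[φ1→X0] = [1, 2]
r2 m[φ2→X1] = [2, 2]
r2 m[φ2→X2] = [2, 2]
r2 m[φ3→X6] = [5, 2]
r2 m[φ3→X2] = [5, 2]
r2 m[φ4→X1] = [3, 2]
r2 m[φ4→X0] = [2, 3]
r2 m[X1→φ0] = [5, 4]
r2 m[X1→φ2] = [4, 4]
r2 m[X1→φ4] = [3, 4]
r2 m[X6→φ1] = [5, 2]
r2 m[X6→φ3] = [1, 2]
r2 m[X2→φ2] = [5, 2]
r2 m[X2→φ3] = [2, 2]
r2 m[X0→φ0] = [3, 5]
r2 m[X0→φ1] = [3, 5]
r2 m[X0→φ4] = [2, 4]
r3 m[φ0→X1] = [4, 7]
r3 m[φ0→X0] = [6, 6]
r3 m[φ1→X6] = [4, 5]
r3 m[φ1→X0] = [4, 4]
r3 m[φ2→X1] = [7, 4]
r3 m[φ2→X2] = [6, 6]
r3 m[φ3→X6] = [7, 4]
r3 m[φ3→X2] = [6, 4]
r3 m[φ4→X1] = [7, 4]
r3 m[φ4→X0] = [6, 6]
r3 m[X1→φ0] = [5, 4]
r3 m[X1→φ2] = [4, 4]
r3 m[X1→φ4] = [3, 4]
r3 m[X6→φ1] = [5, 2]
r3 m[X6→φ3] = [1, 2]
r3 m[X2→φ2] = [5, 2]
r3 m[X2→φ3] = [2, 2]
r3 m[X0→φ0] = [3, 5]
r3 m[X0→φ1] = [3, 5]
r3 m[X0→φ4] = [2, 4]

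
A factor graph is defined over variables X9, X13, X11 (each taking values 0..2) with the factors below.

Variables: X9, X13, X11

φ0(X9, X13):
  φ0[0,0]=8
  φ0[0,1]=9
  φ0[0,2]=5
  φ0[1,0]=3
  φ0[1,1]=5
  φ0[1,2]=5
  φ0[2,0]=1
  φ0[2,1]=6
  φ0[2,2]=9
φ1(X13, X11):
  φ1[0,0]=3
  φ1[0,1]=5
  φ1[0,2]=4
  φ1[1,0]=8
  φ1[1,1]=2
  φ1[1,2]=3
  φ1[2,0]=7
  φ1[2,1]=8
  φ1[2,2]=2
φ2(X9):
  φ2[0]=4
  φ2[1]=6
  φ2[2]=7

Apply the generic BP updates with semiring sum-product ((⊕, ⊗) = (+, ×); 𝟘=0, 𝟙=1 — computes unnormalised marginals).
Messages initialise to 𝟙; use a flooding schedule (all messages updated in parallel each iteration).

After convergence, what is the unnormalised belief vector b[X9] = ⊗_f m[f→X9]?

init: all messages = 𝟙 over 3 values
r1 m[φ0→X9] = [22, 13, 16]
r1 m[φ0→X13] = [12, 20, 19]
r1 m[φ1→X13] = [12, 13, 17]
r1 m[φ1→X11] = [18, 15, 9]
r1 m[φ2→X9] = [4, 6, 7]
r1 m[X9→φ0] = [1, 1, 1]
r1 m[X9→φ2] = [1, 1, 1]
r1 m[X13→φ0] = [1, 1, 1]
r1 m[X13→φ1] = [1, 1, 1]
r1 m[X11→φ1] = [1, 1, 1]
r2 m[φ0→X9] = [22, 13, 16]
r2 m[φ0→X13] = [12, 20, 19]
r2 m[φ1→X13] = [12, 13, 17]
r2 m[φ1→X11] = [18, 15, 9]
r2 m[φ2→X9] = [4, 6, 7]
r2 m[X9→φ0] = [4, 6, 7]
r2 m[X9→φ2] = [22, 13, 16]
r2 m[X13→φ0] = [12, 13, 17]
r2 m[X13→φ1] = [12, 20, 19]
r2 m[X11→φ1] = [1, 1, 1]
r3 m[φ0→X9] = [298, 186, 243]
r3 m[φ0→X13] = [57, 108, 113]
r3 m[φ1→X13] = [12, 13, 17]
r3 m[φ1→X11] = [329, 252, 146]
r3 m[φ2→X9] = [4, 6, 7]
r3 m[X9→φ0] = [4, 6, 7]
r3 m[X9→φ2] = [22, 13, 16]
r3 m[X13→φ0] = [12, 13, 17]
r3 m[X13→φ1] = [12, 20, 19]
r3 m[X11→φ1] = [1, 1, 1]
r4 m[φ0→X9] = [298, 186, 243]
r4 m[φ0→X13] = [57, 108, 113]
r4 m[φ1→X13] = [12, 13, 17]
r4 m[φ1→X11] = [329, 252, 146]
r4 m[φ2→X9] = [4, 6, 7]
r4 m[X9→φ0] = [4, 6, 7]
r4 m[X9→φ2] = [298, 186, 243]
r4 m[X13→φ0] = [12, 13, 17]
r4 m[X13→φ1] = [57, 108, 113]
r4 m[X11→φ1] = [1, 1, 1]
r5 m[φ0→X9] = [298, 186, 243]
r5 m[φ0→X13] = [57, 108, 113]
r5 m[φ1→X13] = [12, 13, 17]
r5 m[φ1→X11] = [1826, 1405, 778]
r5 m[φ2→X9] = [4, 6, 7]
r5 m[X9→φ0] = [4, 6, 7]
r5 m[X9→φ2] = [298, 186, 243]
r5 m[X13→φ0] = [12, 13, 17]
r5 m[X13→φ1] = [57, 108, 113]
r5 m[X11→φ1] = [1, 1, 1]
r6 m[φ0→X9] = [298, 186, 243]
r6 m[φ0→X13] = [57, 108, 113]
r6 m[φ1→X13] = [12, 13, 17]
r6 m[φ1→X11] = [1826, 1405, 778]
r6 m[φ2→X9] = [4, 6, 7]
r6 m[X9→φ0] = [4, 6, 7]
r6 m[X9→φ2] = [298, 186, 243]
r6 m[X13→φ0] = [12, 13, 17]
r6 m[X13→φ1] = [57, 108, 113]
r6 m[X11→φ1] = [1, 1, 1]
fixed point reached at round 6
b[X9] = ⊗ incoming = [1192, 1116, 1701]

b[X9] = [1192, 1116, 1701]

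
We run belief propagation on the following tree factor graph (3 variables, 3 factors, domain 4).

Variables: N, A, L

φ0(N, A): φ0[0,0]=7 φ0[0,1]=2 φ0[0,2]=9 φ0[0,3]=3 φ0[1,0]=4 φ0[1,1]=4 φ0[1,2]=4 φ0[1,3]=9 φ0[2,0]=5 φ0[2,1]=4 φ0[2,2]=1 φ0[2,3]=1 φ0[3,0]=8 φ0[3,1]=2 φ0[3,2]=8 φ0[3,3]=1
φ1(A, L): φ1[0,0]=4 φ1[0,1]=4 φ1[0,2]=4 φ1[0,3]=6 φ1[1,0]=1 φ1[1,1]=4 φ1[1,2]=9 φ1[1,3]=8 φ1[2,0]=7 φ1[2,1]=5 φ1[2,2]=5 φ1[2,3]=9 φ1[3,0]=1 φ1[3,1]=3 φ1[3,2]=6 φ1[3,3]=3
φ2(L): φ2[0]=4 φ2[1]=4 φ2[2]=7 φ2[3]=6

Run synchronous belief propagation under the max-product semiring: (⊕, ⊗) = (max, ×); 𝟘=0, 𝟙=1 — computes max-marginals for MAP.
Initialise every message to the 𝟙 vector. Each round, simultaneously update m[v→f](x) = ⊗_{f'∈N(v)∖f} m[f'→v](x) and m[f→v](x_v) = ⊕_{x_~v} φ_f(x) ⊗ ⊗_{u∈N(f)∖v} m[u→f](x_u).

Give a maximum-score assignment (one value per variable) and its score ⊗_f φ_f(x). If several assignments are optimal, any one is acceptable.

init: all messages = 𝟙 over 4 values
r1 m[φ0→N] = [9, 9, 5, 8]
r1 m[φ0→A] = [8, 4, 9, 9]
r1 m[φ1→A] = [6, 9, 9, 6]
r1 m[φ1→L] = [7, 5, 9, 9]
r1 m[φ2→L] = [4, 4, 7, 6]
r1 m[N→φ0] = [1, 1, 1, 1]
r1 m[A→φ0] = [1, 1, 1, 1]
r1 m[A→φ1] = [1, 1, 1, 1]
r1 m[L→φ1] = [1, 1, 1, 1]
r1 m[L→φ2] = [1, 1, 1, 1]
r2 m[φ0→N] = [9, 9, 5, 8]
r2 m[φ0→A] = [8, 4, 9, 9]
r2 m[φ1→A] = [6, 9, 9, 6]
r2 m[φ1→L] = [7, 5, 9, 9]
r2 m[φ2→L] = [4, 4, 7, 6]
r2 m[N→φ0] = [1, 1, 1, 1]
r2 m[A→φ0] = [6, 9, 9, 6]
r2 m[A→φ1] = [8, 4, 9, 9]
r2 m[L→φ1] = [4, 4, 7, 6]
r2 m[L→φ2] = [7, 5, 9, 9]
r3 m[φ0→N] = [81, 54, 36, 72]
r3 m[φ0→A] = [8, 4, 9, 9]
r3 m[φ1→A] = [36, 63, 54, 42]
r3 m[φ1→L] = [63, 45, 54, 81]
r3 m[φ2→L] = [4, 4, 7, 6]
r3 m[N→φ0] = [1, 1, 1, 1]
r3 m[A→φ0] = [6, 9, 9, 6]
r3 m[A→φ1] = [8, 4, 9, 9]
r3 m[L→φ1] = [4, 4, 7, 6]
r3 m[L→φ2] = [7, 5, 9, 9]
r4 m[φ0→N] = [81, 54, 36, 72]
r4 m[φ0→A] = [8, 4, 9, 9]
r4 m[φ1→A] = [36, 63, 54, 42]
r4 m[φ1→L] = [63, 45, 54, 81]
r4 m[φ2→L] = [4, 4, 7, 6]
r4 m[N→φ0] = [1, 1, 1, 1]
r4 m[A→φ0] = [36, 63, 54, 42]
r4 m[A→φ1] = [8, 4, 9, 9]
r4 m[L→φ1] = [4, 4, 7, 6]
r4 m[L→φ2] = [63, 45, 54, 81]
r5 m[φ0→N] = [486, 378, 252, 432]
r5 m[φ0→A] = [8, 4, 9, 9]
r5 m[φ1→A] = [36, 63, 54, 42]
r5 m[φ1→L] = [63, 45, 54, 81]
r5 m[φ2→L] = [4, 4, 7, 6]
r5 m[N→φ0] = [1, 1, 1, 1]
r5 m[A→φ0] = [36, 63, 54, 42]
r5 m[A→φ1] = [8, 4, 9, 9]
r5 m[L→φ1] = [4, 4, 7, 6]
r5 m[L→φ2] = [63, 45, 54, 81]
r6 m[φ0→N] = [486, 378, 252, 432]
r6 m[φ0→A] = [8, 4, 9, 9]
r6 m[φ1→A] = [36, 63, 54, 42]
r6 m[φ1→L] = [63, 45, 54, 81]
r6 m[φ2→L] = [4, 4, 7, 6]
r6 m[N→φ0] = [1, 1, 1, 1]
r6 m[A→φ0] = [36, 63, 54, 42]
r6 m[A→φ1] = [8, 4, 9, 9]
r6 m[L→φ1] = [4, 4, 7, 6]
r6 m[L→φ2] = [63, 45, 54, 81]
fixed point reached at round 6
traceback from N: (N=0, A=2, L=3), score=486

assignment: (N=0, A=2, L=3); score = 486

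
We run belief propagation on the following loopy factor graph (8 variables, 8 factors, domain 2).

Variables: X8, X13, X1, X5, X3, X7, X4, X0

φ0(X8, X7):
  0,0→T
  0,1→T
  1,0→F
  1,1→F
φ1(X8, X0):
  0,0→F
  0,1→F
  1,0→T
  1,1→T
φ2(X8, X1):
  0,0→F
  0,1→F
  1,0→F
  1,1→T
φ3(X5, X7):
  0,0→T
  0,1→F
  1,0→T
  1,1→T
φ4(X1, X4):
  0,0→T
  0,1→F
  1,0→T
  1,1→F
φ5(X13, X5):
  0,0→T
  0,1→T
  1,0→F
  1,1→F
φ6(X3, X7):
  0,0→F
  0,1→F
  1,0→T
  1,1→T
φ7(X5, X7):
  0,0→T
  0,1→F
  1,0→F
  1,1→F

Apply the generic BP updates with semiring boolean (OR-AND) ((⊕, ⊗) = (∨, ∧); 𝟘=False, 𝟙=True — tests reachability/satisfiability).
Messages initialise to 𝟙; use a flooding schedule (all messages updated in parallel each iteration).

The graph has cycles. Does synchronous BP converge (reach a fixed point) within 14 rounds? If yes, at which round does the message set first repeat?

init: all messages = 𝟙 over 2 values
r1 m[φ0→X8] = [T, F]
r1 m[φ0→X7] = [T, T]
r1 m[φ1→X8] = [F, T]
r1 m[φ1→X0] = [T, T]
r1 m[φ2→X8] = [F, T]
r1 m[φ2→X1] = [F, T]
r1 m[φ3→X5] = [T, T]
r1 m[φ3→X7] = [T, T]
r1 m[φ4→X1] = [T, T]
r1 m[φ4→X4] = [T, F]
r1 m[φ5→X13] = [T, F]
r1 m[φ5→X5] = [T, T]
r1 m[φ6→X3] = [F, T]
r1 m[φ6→X7] = [T, T]
r1 m[φ7→X5] = [T, F]
r1 m[φ7→X7] = [T, F]
r1 m[X8→φ0] = [T, T]
r1 m[X8→φ1] = [T, T]
r1 m[X8→φ2] = [T, T]
r1 m[X13→φ5] = [T, T]
r1 m[X1→φ2] = [T, T]
r1 m[X1→φ4] = [T, T]
r1 m[X5→φ3] = [T, T]
r1 m[X5→φ5] = [T, T]
r1 m[X5→φ7] = [T, T]
r1 m[X3→φ6] = [T, T]
r1 m[X7→φ0] = [T, T]
r1 m[X7→φ3] = [T, T]
r1 m[X7→φ6] = [T, T]
r1 m[X7→φ7] = [T, T]
r1 m[X4→φ4] = [T, T]
r1 m[X0→φ1] = [T, T]
r2 m[φ0→X8] = [T, F]
r2 m[φ0→X7] = [T, T]
r2 m[φ1→X8] = [F, T]
r2 m[φ1→X0] = [T, T]
r2 m[φ2→X8] = [F, T]
r2 m[φ2→X1] = [F, T]
r2 m[φ3→X5] = [T, T]
r2 m[φ3→X7] = [T, T]
r2 m[φ4→X1] = [T, T]
r2 m[φ4→X4] = [T, F]
r2 m[φ5→X13] = [T, F]
r2 m[φ5→X5] = [T, T]
r2 m[φ6→X3] = [F, T]
r2 m[φ6→X7] = [T, T]
r2 m[φ7→X5] = [T, F]
r2 m[φ7→X7] = [T, F]
r2 m[X8→φ0] = [F, T]
r2 m[X8→φ1] = [F, F]
r2 m[X8→φ2] = [F, F]
r2 m[X13→φ5] = [T, T]
r2 m[X1→φ2] = [T, T]
r2 m[X1→φ4] = [F, T]
r2 m[X5→φ3] = [T, F]
r2 m[X5→φ5] = [T, F]
r2 m[X5→φ7] = [T, T]
r2 m[X3→φ6] = [T, T]
r2 m[X7→φ0] = [T, F]
r2 m[X7→φ3] = [T, F]
r2 m[X7→φ6] = [T, F]
r2 m[X7→φ7] = [T, T]
r2 m[X4→φ4] = [T, T]
r2 m[X0→φ1] = [T, T]
r3 m[φ0→X8] = [T, F]
r3 m[φ0→X7] = [F, F]
r3 m[φ1→X8] = [F, T]
r3 m[φ1→X0] = [F, F]
r3 m[φ2→X8] = [F, T]
r3 m[φ2→X1] = [F, F]
r3 m[φ3→X5] = [T, T]
r3 m[φ3→X7] = [T, F]
r3 m[φ4→X1] = [T, T]
r3 m[φ4→X4] = [T, F]
r3 m[φ5→X13] = [T, F]
r3 m[φ5→X5] = [T, T]
r3 m[φ6→X3] = [F, T]
r3 m[φ6→X7] = [T, T]
r3 m[φ7→X5] = [T, F]
r3 m[φ7→X7] = [T, F]
r3 m[X8→φ0] = [F, T]
r3 m[X8→φ1] = [F, F]
r3 m[X8→φ2] = [F, F]
r3 m[X13→φ5] = [T, T]
r3 m[X1→φ2] = [T, T]
r3 m[X1→φ4] = [F, T]
r3 m[X5→φ3] = [T, F]
r3 m[X5→φ5] = [T, F]
r3 m[X5→φ7] = [T, T]
r3 m[X3→φ6] = [T, T]
r3 m[X7→φ0] = [T, F]
r3 m[X7→φ3] = [T, F]
r3 m[X7→φ6] = [T, F]
r3 m[X7→φ7] = [T, T]
r3 m[X4→φ4] = [T, T]
r3 m[X0→φ1] = [T, T]
r4 m[φ0→X8] = [T, F]
r4 m[φ0→X7] = [F, F]
r4 m[φ1→X8] = [F, T]
r4 m[φ1→X0] = [F, F]
r4 m[φ2→X8] = [F, T]
r4 m[φ2→X1] = [F, F]
r4 m[φ3→X5] = [T, T]
r4 m[φ3→X7] = [T, F]
r4 m[φ4→X1] = [T, T]
r4 m[φ4→X4] = [T, F]
r4 m[φ5→X13] = [T, F]
r4 m[φ5→X5] = [T, T]
r4 m[φ6→X3] = [F, T]
r4 m[φ6→X7] = [T, T]
r4 m[φ7→X5] = [T, F]
r4 m[φ7→X7] = [T, F]
r4 m[X8→φ0] = [F, T]
r4 m[X8→φ1] = [F, F]
r4 m[X8→φ2] = [F, F]
r4 m[X13→φ5] = [T, T]
r4 m[X1→φ2] = [T, T]
r4 m[X1→φ4] = [F, F]
r4 m[X5→φ3] = [T, F]
r4 m[X5→φ5] = [T, F]
r4 m[X5→φ7] = [T, T]
r4 m[X3→φ6] = [T, T]
r4 m[X7→φ0] = [T, F]
r4 m[X7→φ3] = [F, F]
r4 m[X7→φ6] = [F, F]
r4 m[X7→φ7] = [F, F]
r4 m[X4→φ4] = [T, T]
r4 m[X0→φ1] = [T, T]
r5 m[φ0→X8] = [T, F]
r5 m[φ0→X7] = [F, F]
r5 m[φ1→X8] = [F, T]
r5 m[φ1→X0] = [F, F]
r5 m[φ2→X8] = [F, T]
r5 m[φ2→X1] = [F, F]
r5 m[φ3→X5] = [F, F]
r5 m[φ3→X7] = [T, F]
r5 m[φ4→X1] = [T, T]
r5 m[φ4→X4] = [F, F]
r5 m[φ5→X13] = [T, F]
r5 m[φ5→X5] = [T, T]
r5 m[φ6→X3] = [F, F]
r5 m[φ6→X7] = [T, T]
r5 m[φ7→X5] = [F, F]
r5 m[φ7→X7] = [T, F]
r5 m[X8→φ0] = [F, T]
r5 m[X8→φ1] = [F, F]
r5 m[X8→φ2] = [F, F]
r5 m[X13→φ5] = [T, T]
r5 m[X1→φ2] = [T, T]
r5 m[X1→φ4] = [F, F]
r5 m[X5→φ3] = [T, F]
r5 m[X5→φ5] = [T, F]
r5 m[X5→φ7] = [T, T]
r5 m[X3→φ6] = [T, T]
r5 m[X7→φ0] = [T, F]
r5 m[X7→φ3] = [F, F]
r5 m[X7→φ6] = [F, F]
r5 m[X7→φ7] = [F, F]
r5 m[X4→φ4] = [T, T]
r5 m[X0→φ1] = [T, T]
r6 m[φ0→X8] = [T, F]
r6 m[φ0→X7] = [F, F]
r6 m[φ1→X8] = [F, T]
r6 m[φ1→X0] = [F, F]
r6 m[φ2→X8] = [F, T]
r6 m[φ2→X1] = [F, F]
r6 m[φ3→X5] = [F, F]
r6 m[φ3→X7] = [T, F]
r6 m[φ4→X1] = [T, T]
r6 m[φ4→X4] = [F, F]
r6 m[φ5→X13] = [T, F]
r6 m[φ5→X5] = [T, T]
r6 m[φ6→X3] = [F, F]
r6 m[φ6→X7] = [T, T]
r6 m[φ7→X5] = [F, F]
r6 m[φ7→X7] = [T, F]
r6 m[X8→φ0] = [F, T]
r6 m[X8→φ1] = [F, F]
r6 m[X8→φ2] = [F, F]
r6 m[X13→φ5] = [T, T]
r6 m[X1→φ2] = [T, T]
r6 m[X1→φ4] = [F, F]
r6 m[X5→φ3] = [F, F]
r6 m[X5→φ5] = [F, F]
r6 m[X5→φ7] = [F, F]
r6 m[X3→φ6] = [T, T]
r6 m[X7→φ0] = [T, F]
r6 m[X7→φ3] = [F, F]
r6 m[X7→φ6] = [F, F]
r6 m[X7→φ7] = [F, F]
r6 m[X4→φ4] = [T, T]
r6 m[X0→φ1] = [T, T]
r7 m[φ0→X8] = [T, F]
r7 m[φ0→X7] = [F, F]
r7 m[φ1→X8] = [F, T]
r7 m[φ1→X0] = [F, F]
r7 m[φ2→X8] = [F, T]
r7 m[φ2→X1] = [F, F]
r7 m[φ3→X5] = [F, F]
r7 m[φ3→X7] = [F, F]
r7 m[φ4→X1] = [T, T]
r7 m[φ4→X4] = [F, F]
r7 m[φ5→X13] = [F, F]
r7 m[φ5→X5] = [T, T]
r7 m[φ6→X3] = [F, F]
r7 m[φ6→X7] = [T, T]
r7 m[φ7→X5] = [F, F]
r7 m[φ7→X7] = [F, F]
r7 m[X8→φ0] = [F, T]
r7 m[X8→φ1] = [F, F]
r7 m[X8→φ2] = [F, F]
r7 m[X13→φ5] = [T, T]
r7 m[X1→φ2] = [T, T]
r7 m[X1→φ4] = [F, F]
r7 m[X5→φ3] = [F, F]
r7 m[X5→φ5] = [F, F]
r7 m[X5→φ7] = [F, F]
r7 m[X3→φ6] = [T, T]
r7 m[X7→φ0] = [T, F]
r7 m[X7→φ3] = [F, F]
r7 m[X7→φ6] = [F, F]
r7 m[X7→φ7] = [F, F]
r7 m[X4→φ4] = [T, T]
r7 m[X0→φ1] = [T, T]
r8 m[φ0→X8] = [T, F]
r8 m[φ0→X7] = [F, F]
r8 m[φ1→X8] = [F, T]
r8 m[φ1→X0] = [F, F]
r8 m[φ2→X8] = [F, T]
r8 m[φ2→X1] = [F, F]
r8 m[φ3→X5] = [F, F]
r8 m[φ3→X7] = [F, F]
r8 m[φ4→X1] = [T, T]
r8 m[φ4→X4] = [F, F]
r8 m[φ5→X13] = [F, F]
r8 m[φ5→X5] = [T, T]
r8 m[φ6→X3] = [F, F]
r8 m[φ6→X7] = [T, T]
r8 m[φ7→X5] = [F, F]
r8 m[φ7→X7] = [F, F]
r8 m[X8→φ0] = [F, T]
r8 m[X8→φ1] = [F, F]
r8 m[X8→φ2] = [F, F]
r8 m[X13→φ5] = [T, T]
r8 m[X1→φ2] = [T, T]
r8 m[X1→φ4] = [F, F]
r8 m[X5→φ3] = [F, F]
r8 m[X5→φ5] = [F, F]
r8 m[X5→φ7] = [F, F]
r8 m[X3→φ6] = [T, T]
r8 m[X7→φ0] = [F, F]
r8 m[X7→φ3] = [F, F]
r8 m[X7→φ6] = [F, F]
r8 m[X7→φ7] = [F, F]
r8 m[X4→φ4] = [T, T]
r8 m[X0→φ1] = [T, T]
r9 m[φ0→X8] = [F, F]
r9 m[φ0→X7] = [F, F]
r9 m[φ1→X8] = [F, T]
r9 m[φ1→X0] = [F, F]
r9 m[φ2→X8] = [F, T]
r9 m[φ2→X1] = [F, F]
r9 m[φ3→X5] = [F, F]
r9 m[φ3→X7] = [F, F]
r9 m[φ4→X1] = [T, T]
r9 m[φ4→X4] = [F, F]
r9 m[φ5→X13] = [F, F]
r9 m[φ5→X5] = [T, T]
r9 m[φ6→X3] = [F, F]
r9 m[φ6→X7] = [T, T]
r9 m[φ7→X5] = [F, F]
r9 m[φ7→X7] = [F, F]
r9 m[X8→φ0] = [F, T]
r9 m[X8→φ1] = [F, F]
r9 m[X8→φ2] = [F, F]
r9 m[X13→φ5] = [T, T]
r9 m[X1→φ2] = [T, T]
r9 m[X1→φ4] = [F, F]
r9 m[X5→φ3] = [F, F]
r9 m[X5→φ5] = [F, F]
r9 m[X5→φ7] = [F, F]
r9 m[X3→φ6] = [T, T]
r9 m[X7→φ0] = [F, F]
r9 m[X7→φ3] = [F, F]
r9 m[X7→φ6] = [F, F]
r9 m[X7→φ7] = [F, F]
r9 m[X4→φ4] = [T, T]
r9 m[X0→φ1] = [T, T]
r10 m[φ0→X8] = [F, F]
r10 m[φ0→X7] = [F, F]
r10 m[φ1→X8] = [F, T]
r10 m[φ1→X0] = [F, F]
r10 m[φ2→X8] = [F, T]
r10 m[φ2→X1] = [F, F]
r10 m[φ3→X5] = [F, F]
r10 m[φ3→X7] = [F, F]
r10 m[φ4→X1] = [T, T]
r10 m[φ4→X4] = [F, F]
r10 m[φ5→X13] = [F, F]
r10 m[φ5→X5] = [T, T]
r10 m[φ6→X3] = [F, F]
r10 m[φ6→X7] = [T, T]
r10 m[φ7→X5] = [F, F]
r10 m[φ7→X7] = [F, F]
r10 m[X8→φ0] = [F, T]
r10 m[X8→φ1] = [F, F]
r10 m[X8→φ2] = [F, F]
r10 m[X13→φ5] = [T, T]
r10 m[X1→φ2] = [T, T]
r10 m[X1→φ4] = [F, F]
r10 m[X5→φ3] = [F, F]
r10 m[X5→φ5] = [F, F]
r10 m[X5→φ7] = [F, F]
r10 m[X3→φ6] = [T, T]
r10 m[X7→φ0] = [F, F]
r10 m[X7→φ3] = [F, F]
r10 m[X7→φ6] = [F, F]
r10 m[X7→φ7] = [F, F]
r10 m[X4→φ4] = [T, T]
r10 m[X0→φ1] = [T, T]
fixed point reached at round 10
messages reach a fixed point at round 10

CONVERGED at round 10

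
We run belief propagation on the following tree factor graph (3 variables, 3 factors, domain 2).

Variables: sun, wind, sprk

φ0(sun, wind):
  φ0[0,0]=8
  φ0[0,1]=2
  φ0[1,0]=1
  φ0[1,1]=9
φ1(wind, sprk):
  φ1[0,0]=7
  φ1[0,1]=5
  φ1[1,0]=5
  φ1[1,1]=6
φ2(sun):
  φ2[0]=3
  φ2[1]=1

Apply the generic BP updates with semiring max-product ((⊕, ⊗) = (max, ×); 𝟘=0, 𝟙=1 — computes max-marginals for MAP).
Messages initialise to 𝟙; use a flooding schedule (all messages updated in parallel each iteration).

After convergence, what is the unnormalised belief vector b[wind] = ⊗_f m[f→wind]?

b[wind] = [168, 54]

init: all messages = 𝟙 over 2 values
r1 m[φ0→sun] = [8, 9]
r1 m[φ0→wind] = [8, 9]
r1 m[φ1→wind] = [7, 6]
r1 m[φ1→sprk] = [7, 6]
r1 m[φ2→sun] = [3, 1]
r1 m[sun→φ0] = [1, 1]
r1 m[sun→φ2] = [1, 1]
r1 m[wind→φ0] = [1, 1]
r1 m[wind→φ1] = [1, 1]
r1 m[sprk→φ1] = [1, 1]
r2 m[φ0→sun] = [8, 9]
r2 m[φ0→wind] = [8, 9]
r2 m[φ1→wind] = [7, 6]
r2 m[φ1→sprk] = [7, 6]
r2 m[φ2→sun] = [3, 1]
r2 m[sun→φ0] = [3, 1]
r2 m[sun→φ2] = [8, 9]
r2 m[wind→φ0] = [7, 6]
r2 m[wind→φ1] = [8, 9]
r2 m[sprk→φ1] = [1, 1]
r3 m[φ0→sun] = [56, 54]
r3 m[φ0→wind] = [24, 9]
r3 m[φ1→wind] = [7, 6]
r3 m[φ1→sprk] = [56, 54]
r3 m[φ2→sun] = [3, 1]
r3 m[sun→φ0] = [3, 1]
r3 m[sun→φ2] = [8, 9]
r3 m[wind→φ0] = [7, 6]
r3 m[wind→φ1] = [8, 9]
r3 m[sprk→φ1] = [1, 1]
r4 m[φ0→sun] = [56, 54]
r4 m[φ0→wind] = [24, 9]
r4 m[φ1→wind] = [7, 6]
r4 m[φ1→sprk] = [56, 54]
r4 m[φ2→sun] = [3, 1]
r4 m[sun→φ0] = [3, 1]
r4 m[sun→φ2] = [56, 54]
r4 m[wind→φ0] = [7, 6]
r4 m[wind→φ1] = [24, 9]
r4 m[sprk→φ1] = [1, 1]
r5 m[φ0→sun] = [56, 54]
r5 m[φ0→wind] = [24, 9]
r5 m[φ1→wind] = [7, 6]
r5 m[φ1→sprk] = [168, 120]
r5 m[φ2→sun] = [3, 1]
r5 m[sun→φ0] = [3, 1]
r5 m[sun→φ2] = [56, 54]
r5 m[wind→φ0] = [7, 6]
r5 m[wind→φ1] = [24, 9]
r5 m[sprk→φ1] = [1, 1]
r6 m[φ0→sun] = [56, 54]
r6 m[φ0→wind] = [24, 9]
r6 m[φ1→wind] = [7, 6]
r6 m[φ1→sprk] = [168, 120]
r6 m[φ2→sun] = [3, 1]
r6 m[sun→φ0] = [3, 1]
r6 m[sun→φ2] = [56, 54]
r6 m[wind→φ0] = [7, 6]
r6 m[wind→φ1] = [24, 9]
r6 m[sprk→φ1] = [1, 1]
fixed point reached at round 6
b[wind] = ⊗ incoming = [168, 54]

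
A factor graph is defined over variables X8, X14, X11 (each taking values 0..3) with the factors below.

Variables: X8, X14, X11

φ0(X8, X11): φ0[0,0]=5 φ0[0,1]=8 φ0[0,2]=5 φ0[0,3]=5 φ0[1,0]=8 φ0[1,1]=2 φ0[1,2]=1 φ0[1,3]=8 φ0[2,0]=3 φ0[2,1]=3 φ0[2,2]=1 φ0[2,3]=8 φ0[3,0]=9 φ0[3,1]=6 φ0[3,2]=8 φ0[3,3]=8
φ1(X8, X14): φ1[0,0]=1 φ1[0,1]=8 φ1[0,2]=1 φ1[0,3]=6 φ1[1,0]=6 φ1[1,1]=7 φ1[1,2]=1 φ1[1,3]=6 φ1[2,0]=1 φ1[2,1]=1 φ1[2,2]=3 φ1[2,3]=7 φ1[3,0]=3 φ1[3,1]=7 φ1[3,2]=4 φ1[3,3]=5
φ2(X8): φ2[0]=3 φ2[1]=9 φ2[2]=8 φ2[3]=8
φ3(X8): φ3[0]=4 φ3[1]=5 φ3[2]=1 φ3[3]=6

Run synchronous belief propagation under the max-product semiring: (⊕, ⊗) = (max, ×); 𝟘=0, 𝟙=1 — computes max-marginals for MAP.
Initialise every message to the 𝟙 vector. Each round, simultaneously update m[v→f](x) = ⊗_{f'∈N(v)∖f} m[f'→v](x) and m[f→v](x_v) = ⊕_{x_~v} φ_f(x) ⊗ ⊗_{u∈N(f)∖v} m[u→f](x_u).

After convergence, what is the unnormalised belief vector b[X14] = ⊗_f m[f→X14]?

init: all messages = 𝟙 over 4 values
r1 m[φ0→X8] = [8, 8, 8, 9]
r1 m[φ0→X11] = [9, 8, 8, 8]
r1 m[φ1→X8] = [8, 7, 7, 7]
r1 m[φ1→X14] = [6, 8, 4, 7]
r1 m[φ2→X8] = [3, 9, 8, 8]
r1 m[φ3→X8] = [4, 5, 1, 6]
r1 m[X8→φ0] = [1, 1, 1, 1]
r1 m[X8→φ1] = [1, 1, 1, 1]
r1 m[X8→φ2] = [1, 1, 1, 1]
r1 m[X8→φ3] = [1, 1, 1, 1]
r1 m[X14→φ1] = [1, 1, 1, 1]
r1 m[X11→φ0] = [1, 1, 1, 1]
r2 m[φ0→X8] = [8, 8, 8, 9]
r2 m[φ0→X11] = [9, 8, 8, 8]
r2 m[φ1→X8] = [8, 7, 7, 7]
r2 m[φ1→X14] = [6, 8, 4, 7]
r2 m[φ2→X8] = [3, 9, 8, 8]
r2 m[φ3→X8] = [4, 5, 1, 6]
r2 m[X8→φ0] = [96, 315, 56, 336]
r2 m[X8→φ1] = [96, 360, 64, 432]
r2 m[X8→φ2] = [256, 280, 56, 378]
r2 m[X8→φ3] = [192, 504, 448, 504]
r2 m[X14→φ1] = [1, 1, 1, 1]
r2 m[X11→φ0] = [1, 1, 1, 1]
r3 m[φ0→X8] = [8, 8, 8, 9]
r3 m[φ0→X11] = [3024, 2016, 2688, 2688]
r3 m[φ1→X8] = [8, 7, 7, 7]
r3 m[φ1→X14] = [2160, 3024, 1728, 2160]
r3 m[φ2→X8] = [3, 9, 8, 8]
r3 m[φ3→X8] = [4, 5, 1, 6]
r3 m[X8→φ0] = [96, 315, 56, 336]
r3 m[X8→φ1] = [96, 360, 64, 432]
r3 m[X8→φ2] = [256, 280, 56, 378]
r3 m[X8→φ3] = [192, 504, 448, 504]
r3 m[X14→φ1] = [1, 1, 1, 1]
r3 m[X11→φ0] = [1, 1, 1, 1]
r4 m[φ0→X8] = [8, 8, 8, 9]
r4 m[φ0→X11] = [3024, 2016, 2688, 2688]
r4 m[φ1→X8] = [8, 7, 7, 7]
r4 m[φ1→X14] = [2160, 3024, 1728, 2160]
r4 m[φ2→X8] = [3, 9, 8, 8]
r4 m[φ3→X8] = [4, 5, 1, 6]
r4 m[X8→φ0] = [96, 315, 56, 336]
r4 m[X8→φ1] = [96, 360, 64, 432]
r4 m[X8→φ2] = [256, 280, 56, 378]
r4 m[X8→φ3] = [192, 504, 448, 504]
r4 m[X14→φ1] = [1, 1, 1, 1]
r4 m[X11→φ0] = [1, 1, 1, 1]
fixed point reached at round 4
b[X14] = ⊗ incoming = [2160, 3024, 1728, 2160]

b[X14] = [2160, 3024, 1728, 2160]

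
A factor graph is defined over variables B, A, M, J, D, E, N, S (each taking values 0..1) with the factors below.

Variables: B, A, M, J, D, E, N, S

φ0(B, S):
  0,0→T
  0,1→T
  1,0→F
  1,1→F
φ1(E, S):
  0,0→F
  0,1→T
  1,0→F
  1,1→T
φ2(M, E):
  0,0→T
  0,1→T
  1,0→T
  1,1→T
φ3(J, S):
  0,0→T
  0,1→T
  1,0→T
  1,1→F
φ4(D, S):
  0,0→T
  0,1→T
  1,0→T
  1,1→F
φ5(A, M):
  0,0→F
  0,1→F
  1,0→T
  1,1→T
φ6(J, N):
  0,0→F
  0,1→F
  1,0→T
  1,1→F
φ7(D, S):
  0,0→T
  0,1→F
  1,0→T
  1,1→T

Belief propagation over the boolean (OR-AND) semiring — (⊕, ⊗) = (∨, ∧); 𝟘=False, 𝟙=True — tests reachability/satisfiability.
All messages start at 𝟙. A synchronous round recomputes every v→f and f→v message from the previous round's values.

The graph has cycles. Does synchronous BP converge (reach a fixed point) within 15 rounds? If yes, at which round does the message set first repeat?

init: all messages = 𝟙 over 2 values
r1 m[φ0→B] = [T, F]
r1 m[φ0→S] = [T, T]
r1 m[φ1→E] = [T, T]
r1 m[φ1→S] = [F, T]
r1 m[φ2→M] = [T, T]
r1 m[φ2→E] = [T, T]
r1 m[φ3→J] = [T, T]
r1 m[φ3→S] = [T, T]
r1 m[φ4→D] = [T, T]
r1 m[φ4→S] = [T, T]
r1 m[φ5→A] = [F, T]
r1 m[φ5→M] = [T, T]
r1 m[φ6→J] = [F, T]
r1 m[φ6→N] = [T, F]
r1 m[φ7→D] = [T, T]
r1 m[φ7→S] = [T, T]
r1 m[B→φ0] = [T, T]
r1 m[A→φ5] = [T, T]
r1 m[M→φ2] = [T, T]
r1 m[M→φ5] = [T, T]
r1 m[J→φ3] = [T, T]
r1 m[J→φ6] = [T, T]
r1 m[D→φ4] = [T, T]
r1 m[D→φ7] = [T, T]
r1 m[E→φ1] = [T, T]
r1 m[E→φ2] = [T, T]
r1 m[N→φ6] = [T, T]
r1 m[S→φ0] = [T, T]
r1 m[S→φ1] = [T, T]
r1 m[S→φ3] = [T, T]
r1 m[S→φ4] = [T, T]
r1 m[S→φ7] = [T, T]
r2 m[φ0→B] = [T, F]
r2 m[φ0→S] = [T, T]
r2 m[φ1→E] = [T, T]
r2 m[φ1→S] = [F, T]
r2 m[φ2→M] = [T, T]
r2 m[φ2→E] = [T, T]
r2 m[φ3→J] = [T, T]
r2 m[φ3→S] = [T, T]
r2 m[φ4→D] = [T, T]
r2 m[φ4→S] = [T, T]
r2 m[φ5→A] = [F, T]
r2 m[φ5→M] = [T, T]
r2 m[φ6→J] = [F, T]
r2 m[φ6→N] = [T, F]
r2 m[φ7→D] = [T, T]
r2 m[φ7→S] = [T, T]
r2 m[B→φ0] = [T, T]
r2 m[A→φ5] = [T, T]
r2 m[M→φ2] = [T, T]
r2 m[M→φ5] = [T, T]
r2 m[J→φ3] = [F, T]
r2 m[J→φ6] = [T, T]
r2 m[D→φ4] = [T, T]
r2 m[D→φ7] = [T, T]
r2 m[E→φ1] = [T, T]
r2 m[E→φ2] = [T, T]
r2 m[N→φ6] = [T, T]
r2 m[S→φ0] = [F, T]
r2 m[S→φ1] = [T, T]
r2 m[S→φ3] = [F, T]
r2 m[S→φ4] = [F, T]
r2 m[S→φ7] = [F, T]
r3 m[φ0→B] = [T, F]
r3 m[φ0→S] = [T, T]
r3 m[φ1→E] = [T, T]
r3 m[φ1→S] = [F, T]
r3 m[φ2→M] = [T, T]
r3 m[φ2→E] = [T, T]
r3 m[φ3→J] = [T, F]
r3 m[φ3→S] = [T, F]
r3 m[φ4→D] = [T, F]
r3 m[φ4→S] = [T, T]
r3 m[φ5→A] = [F, T]
r3 m[φ5→M] = [T, T]
r3 m[φ6→J] = [F, T]
r3 m[φ6→N] = [T, F]
r3 m[φ7→D] = [F, T]
r3 m[φ7→S] = [T, T]
r3 m[B→φ0] = [T, T]
r3 m[A→φ5] = [T, T]
r3 m[M→φ2] = [T, T]
r3 m[M→φ5] = [T, T]
r3 m[J→φ3] = [F, T]
r3 m[J→φ6] = [T, T]
r3 m[D→φ4] = [T, T]
r3 m[D→φ7] = [T, T]
r3 m[E→φ1] = [T, T]
r3 m[E→φ2] = [T, T]
r3 m[N→φ6] = [T, T]
r3 m[S→φ0] = [F, T]
r3 m[S→φ1] = [T, T]
r3 m[S→φ3] = [F, T]
r3 m[S→φ4] = [F, T]
r3 m[S→φ7] = [F, T]
r4 m[φ0→B] = [T, F]
r4 m[φ0→S] = [T, T]
r4 m[φ1→E] = [T, T]
r4 m[φ1→S] = [F, T]
r4 m[φ2→M] = [T, T]
r4 m[φ2→E] = [T, T]
r4 m[φ3→J] = [T, F]
r4 m[φ3→S] = [T, F]
r4 m[φ4→D] = [T, F]
r4 m[φ4→S] = [T, T]
r4 m[φ5→A] = [F, T]
r4 m[φ5→M] = [T, T]
r4 m[φ6→J] = [F, T]
r4 m[φ6→N] = [T, F]
r4 m[φ7→D] = [F, T]
r4 m[φ7→S] = [T, T]
r4 m[B→φ0] = [T, T]
r4 m[A→φ5] = [T, T]
r4 m[M→φ2] = [T, T]
r4 m[M→φ5] = [T, T]
r4 m[J→φ3] = [F, T]
r4 m[J→φ6] = [T, F]
r4 m[D→φ4] = [F, T]
r4 m[D→φ7] = [T, F]
r4 m[E→φ1] = [T, T]
r4 m[E→φ2] = [T, T]
r4 m[N→φ6] = [T, T]
r4 m[S→φ0] = [F, F]
r4 m[S→φ1] = [T, F]
r4 m[S→φ3] = [F, T]
r4 m[S→φ4] = [F, F]
r4 m[S→φ7] = [F, F]
r5 m[φ0→B] = [F, F]
r5 m[φ0→S] = [T, T]
r5 m[φ1→E] = [F, F]
r5 m[φ1→S] = [F, T]
r5 m[φ2→M] = [T, T]
r5 m[φ2→E] = [T, T]
r5 m[φ3→J] = [T, F]
r5 m[φ3→S] = [T, F]
r5 m[φ4→D] = [F, F]
r5 m[φ4→S] = [T, F]
r5 m[φ5→A] = [F, T]
r5 m[φ5→M] = [T, T]
r5 m[φ6→J] = [F, T]
r5 m[φ6→N] = [F, F]
r5 m[φ7→D] = [F, F]
r5 m[φ7→S] = [T, F]
r5 m[B→φ0] = [T, T]
r5 m[A→φ5] = [T, T]
r5 m[M→φ2] = [T, T]
r5 m[M→φ5] = [T, T]
r5 m[J→φ3] = [F, T]
r5 m[J→φ6] = [T, F]
r5 m[D→φ4] = [F, T]
r5 m[D→φ7] = [T, F]
r5 m[E→φ1] = [T, T]
r5 m[E→φ2] = [T, T]
r5 m[N→φ6] = [T, T]
r5 m[S→φ0] = [F, F]
r5 m[S→φ1] = [T, F]
r5 m[S→φ3] = [F, T]
r5 m[S→φ4] = [F, F]
r5 m[S→φ7] = [F, F]
r6 m[φ0→B] = [F, F]
r6 m[φ0→S] = [T, T]
r6 m[φ1→E] = [F, F]
r6 m[φ1→S] = [F, T]
r6 m[φ2→M] = [T, T]
r6 m[φ2→E] = [T, T]
r6 m[φ3→J] = [T, F]
r6 m[φ3→S] = [T, F]
r6 m[φ4→D] = [F, F]
r6 m[φ4→S] = [T, F]
r6 m[φ5→A] = [F, T]
r6 m[φ5→M] = [T, T]
r6 m[φ6→J] = [F, T]
r6 m[φ6→N] = [F, F]
r6 m[φ7→D] = [F, F]
r6 m[φ7→S] = [T, F]
r6 m[B→φ0] = [T, T]
r6 m[A→φ5] = [T, T]
r6 m[M→φ2] = [T, T]
r6 m[M→φ5] = [T, T]
r6 m[J→φ3] = [F, T]
r6 m[J→φ6] = [T, F]
r6 m[D→φ4] = [F, F]
r6 m[D→φ7] = [F, F]
r6 m[E→φ1] = [T, T]
r6 m[E→φ2] = [F, F]
r6 m[N→φ6] = [T, T]
r6 m[S→φ0] = [F, F]
r6 m[S→φ1] = [T, F]
r6 m[S→φ3] = [F, F]
r6 m[S→φ4] = [F, F]
r6 m[S→φ7] = [F, F]
r7 m[φ0→B] = [F, F]
r7 m[φ0→S] = [T, T]
r7 m[φ1→E] = [F, F]
r7 m[φ1→S] = [F, T]
r7 m[φ2→M] = [F, F]
r7 m[φ2→E] = [T, T]
r7 m[φ3→J] = [F, F]
r7 m[φ3→S] = [T, F]
r7 m[φ4→D] = [F, F]
r7 m[φ4→S] = [F, F]
r7 m[φ5→A] = [F, T]
r7 m[φ5→M] = [T, T]
r7 m[φ6→J] = [F, T]
r7 m[φ6→N] = [F, F]
r7 m[φ7→D] = [F, F]
r7 m[φ7→S] = [F, F]
r7 m[B→φ0] = [T, T]
r7 m[A→φ5] = [T, T]
r7 m[M→φ2] = [T, T]
r7 m[M→φ5] = [T, T]
r7 m[J→φ3] = [F, T]
r7 m[J→φ6] = [T, F]
r7 m[D→φ4] = [F, F]
r7 m[D→φ7] = [F, F]
r7 m[E→φ1] = [T, T]
r7 m[E→φ2] = [F, F]
r7 m[N→φ6] = [T, T]
r7 m[S→φ0] = [F, F]
r7 m[S→φ1] = [T, F]
r7 m[S→φ3] = [F, F]
r7 m[S→φ4] = [F, F]
r7 m[S→φ7] = [F, F]
r8 m[φ0→B] = [F, F]
r8 m[φ0→S] = [T, T]
r8 m[φ1→E] = [F, F]
r8 m[φ1→S] = [F, T]
r8 m[φ2→M] = [F, F]
r8 m[φ2→E] = [T, T]
r8 m[φ3→J] = [F, F]
r8 m[φ3→S] = [T, F]
r8 m[φ4→D] = [F, F]
r8 m[φ4→S] = [F, F]
r8 m[φ5→A] = [F, T]
r8 m[φ5→M] = [T, T]
r8 m[φ6→J] = [F, T]
r8 m[φ6→N] = [F, F]
r8 m[φ7→D] = [F, F]
r8 m[φ7→S] = [F, F]
r8 m[B→φ0] = [T, T]
r8 m[A→φ5] = [T, T]
r8 m[M→φ2] = [T, T]
r8 m[M→φ5] = [F, F]
r8 m[J→φ3] = [F, T]
r8 m[J→φ6] = [F, F]
r8 m[D→φ4] = [F, F]
r8 m[D→φ7] = [F, F]
r8 m[E→φ1] = [T, T]
r8 m[E→φ2] = [F, F]
r8 m[N→φ6] = [T, T]
r8 m[S→φ0] = [F, F]
r8 m[S→φ1] = [F, F]
r8 m[S→φ3] = [F, F]
r8 m[S→φ4] = [F, F]
r8 m[S→φ7] = [F, F]
r9 m[φ0→B] = [F, F]
r9 m[φ0→S] = [T, T]
r9 m[φ1→E] = [F, F]
r9 m[φ1→S] = [F, T]
r9 m[φ2→M] = [F, F]
r9 m[φ2→E] = [T, T]
r9 m[φ3→J] = [F, F]
r9 m[φ3→S] = [T, F]
r9 m[φ4→D] = [F, F]
r9 m[φ4→S] = [F, F]
r9 m[φ5→A] = [F, F]
r9 m[φ5→M] = [T, T]
r9 m[φ6→J] = [F, T]
r9 m[φ6→N] = [F, F]
r9 m[φ7→D] = [F, F]
r9 m[φ7→S] = [F, F]
r9 m[B→φ0] = [T, T]
r9 m[A→φ5] = [T, T]
r9 m[M→φ2] = [T, T]
r9 m[M→φ5] = [F, F]
r9 m[J→φ3] = [F, T]
r9 m[J→φ6] = [F, F]
r9 m[D→φ4] = [F, F]
r9 m[D→φ7] = [F, F]
r9 m[E→φ1] = [T, T]
r9 m[E→φ2] = [F, F]
r9 m[N→φ6] = [T, T]
r9 m[S→φ0] = [F, F]
r9 m[S→φ1] = [F, F]
r9 m[S→φ3] = [F, F]
r9 m[S→φ4] = [F, F]
r9 m[S→φ7] = [F, F]
r10 m[φ0→B] = [F, F]
r10 m[φ0→S] = [T, T]
r10 m[φ1→E] = [F, F]
r10 m[φ1→S] = [F, T]
r10 m[φ2→M] = [F, F]
r10 m[φ2→E] = [T, T]
r10 m[φ3→J] = [F, F]
r10 m[φ3→S] = [T, F]
r10 m[φ4→D] = [F, F]
r10 m[φ4→S] = [F, F]
r10 m[φ5→A] = [F, F]
r10 m[φ5→M] = [T, T]
r10 m[φ6→J] = [F, T]
r10 m[φ6→N] = [F, F]
r10 m[φ7→D] = [F, F]
r10 m[φ7→S] = [F, F]
r10 m[B→φ0] = [T, T]
r10 m[A→φ5] = [T, T]
r10 m[M→φ2] = [T, T]
r10 m[M→φ5] = [F, F]
r10 m[J→φ3] = [F, T]
r10 m[J→φ6] = [F, F]
r10 m[D→φ4] = [F, F]
r10 m[D→φ7] = [F, F]
r10 m[E→φ1] = [T, T]
r10 m[E→φ2] = [F, F]
r10 m[N→φ6] = [T, T]
r10 m[S→φ0] = [F, F]
r10 m[S→φ1] = [F, F]
r10 m[S→φ3] = [F, F]
r10 m[S→φ4] = [F, F]
r10 m[S→φ7] = [F, F]
fixed point reached at round 10
messages reach a fixed point at round 10

CONVERGED at round 10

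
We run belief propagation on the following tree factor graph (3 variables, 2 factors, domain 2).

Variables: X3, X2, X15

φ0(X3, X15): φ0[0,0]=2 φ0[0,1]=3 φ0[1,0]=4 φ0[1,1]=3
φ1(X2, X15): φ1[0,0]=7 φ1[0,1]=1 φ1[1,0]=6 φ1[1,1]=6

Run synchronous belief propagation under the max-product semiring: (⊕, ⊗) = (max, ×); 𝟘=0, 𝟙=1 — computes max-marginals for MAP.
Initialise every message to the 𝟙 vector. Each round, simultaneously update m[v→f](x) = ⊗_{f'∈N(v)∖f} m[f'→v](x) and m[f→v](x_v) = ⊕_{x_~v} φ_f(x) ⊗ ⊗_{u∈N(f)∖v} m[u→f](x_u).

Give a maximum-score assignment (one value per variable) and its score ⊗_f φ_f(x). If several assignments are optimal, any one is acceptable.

init: all messages = 𝟙 over 2 values
r1 m[φ0→X3] = [3, 4]
r1 m[φ0→X15] = [4, 3]
r1 m[φ1→X2] = [7, 6]
r1 m[φ1→X15] = [7, 6]
r1 m[X3→φ0] = [1, 1]
r1 m[X2→φ1] = [1, 1]
r1 m[X15→φ0] = [1, 1]
r1 m[X15→φ1] = [1, 1]
r2 m[φ0→X3] = [3, 4]
r2 m[φ0→X15] = [4, 3]
r2 m[φ1→X2] = [7, 6]
r2 m[φ1→X15] = [7, 6]
r2 m[X3→φ0] = [1, 1]
r2 m[X2→φ1] = [1, 1]
r2 m[X15→φ0] = [7, 6]
r2 m[X15→φ1] = [4, 3]
r3 m[φ0→X3] = [18, 28]
r3 m[φ0→X15] = [4, 3]
r3 m[φ1→X2] = [28, 24]
r3 m[φ1→X15] = [7, 6]
r3 m[X3→φ0] = [1, 1]
r3 m[X2→φ1] = [1, 1]
r3 m[X15→φ0] = [7, 6]
r3 m[X15→φ1] = [4, 3]
r4 m[φ0→X3] = [18, 28]
r4 m[φ0→X15] = [4, 3]
r4 m[φ1→X2] = [28, 24]
r4 m[φ1→X15] = [7, 6]
r4 m[X3→φ0] = [1, 1]
r4 m[X2→φ1] = [1, 1]
r4 m[X15→φ0] = [7, 6]
r4 m[X15→φ1] = [4, 3]
fixed point reached at round 4
traceback from X3: (X3=1, X2=0, X15=0), score=28

assignment: (X3=1, X2=0, X15=0); score = 28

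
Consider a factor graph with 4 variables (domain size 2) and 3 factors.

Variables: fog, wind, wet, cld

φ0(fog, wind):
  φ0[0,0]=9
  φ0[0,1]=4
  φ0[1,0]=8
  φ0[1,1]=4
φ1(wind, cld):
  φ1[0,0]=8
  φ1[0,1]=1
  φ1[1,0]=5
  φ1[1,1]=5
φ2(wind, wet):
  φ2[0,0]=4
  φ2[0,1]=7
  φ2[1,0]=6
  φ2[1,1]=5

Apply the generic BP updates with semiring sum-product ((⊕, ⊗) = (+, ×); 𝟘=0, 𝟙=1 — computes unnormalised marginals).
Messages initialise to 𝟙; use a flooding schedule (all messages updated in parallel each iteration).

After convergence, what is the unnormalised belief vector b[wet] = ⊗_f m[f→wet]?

init: all messages = 𝟙 over 2 values
r1 m[φ0→fog] = [13, 12]
r1 m[φ0→wind] = [17, 8]
r1 m[φ1→wind] = [9, 10]
r1 m[φ1→cld] = [13, 6]
r1 m[φ2→wind] = [11, 11]
r1 m[φ2→wet] = [10, 12]
r1 m[fog→φ0] = [1, 1]
r1 m[wind→φ0] = [1, 1]
r1 m[wind→φ1] = [1, 1]
r1 m[wind→φ2] = [1, 1]
r1 m[wet→φ2] = [1, 1]
r1 m[cld→φ1] = [1, 1]
r2 m[φ0→fog] = [13, 12]
r2 m[φ0→wind] = [17, 8]
r2 m[φ1→wind] = [9, 10]
r2 m[φ1→cld] = [13, 6]
r2 m[φ2→wind] = [11, 11]
r2 m[φ2→wet] = [10, 12]
r2 m[fog→φ0] = [1, 1]
r2 m[wind→φ0] = [99, 110]
r2 m[wind→φ1] = [187, 88]
r2 m[wind→φ2] = [153, 80]
r2 m[wet→φ2] = [1, 1]
r2 m[cld→φ1] = [1, 1]
r3 m[φ0→fog] = [1331, 1232]
r3 m[φ0→wind] = [17, 8]
r3 m[φ1→wind] = [9, 10]
r3 m[φ1→cld] = [1936, 627]
r3 m[φ2→wind] = [11, 11]
r3 m[φ2→wet] = [1092, 1471]
r3 m[fog→φ0] = [1, 1]
r3 m[wind→φ0] = [99, 110]
r3 m[wind→φ1] = [187, 88]
r3 m[wind→φ2] = [153, 80]
r3 m[wet→φ2] = [1, 1]
r3 m[cld→φ1] = [1, 1]
r4 m[φ0→fog] = [1331, 1232]
r4 m[φ0→wind] = [17, 8]
r4 m[φ1→wind] = [9, 10]
r4 m[φ1→cld] = [1936, 627]
r4 m[φ2→wind] = [11, 11]
r4 m[φ2→wet] = [1092, 1471]
r4 m[fog→φ0] = [1, 1]
r4 m[wind→φ0] = [99, 110]
r4 m[wind→φ1] = [187, 88]
r4 m[wind→φ2] = [153, 80]
r4 m[wet→φ2] = [1, 1]
r4 m[cld→φ1] = [1, 1]
fixed point reached at round 4
b[wet] = ⊗ incoming = [1092, 1471]

b[wet] = [1092, 1471]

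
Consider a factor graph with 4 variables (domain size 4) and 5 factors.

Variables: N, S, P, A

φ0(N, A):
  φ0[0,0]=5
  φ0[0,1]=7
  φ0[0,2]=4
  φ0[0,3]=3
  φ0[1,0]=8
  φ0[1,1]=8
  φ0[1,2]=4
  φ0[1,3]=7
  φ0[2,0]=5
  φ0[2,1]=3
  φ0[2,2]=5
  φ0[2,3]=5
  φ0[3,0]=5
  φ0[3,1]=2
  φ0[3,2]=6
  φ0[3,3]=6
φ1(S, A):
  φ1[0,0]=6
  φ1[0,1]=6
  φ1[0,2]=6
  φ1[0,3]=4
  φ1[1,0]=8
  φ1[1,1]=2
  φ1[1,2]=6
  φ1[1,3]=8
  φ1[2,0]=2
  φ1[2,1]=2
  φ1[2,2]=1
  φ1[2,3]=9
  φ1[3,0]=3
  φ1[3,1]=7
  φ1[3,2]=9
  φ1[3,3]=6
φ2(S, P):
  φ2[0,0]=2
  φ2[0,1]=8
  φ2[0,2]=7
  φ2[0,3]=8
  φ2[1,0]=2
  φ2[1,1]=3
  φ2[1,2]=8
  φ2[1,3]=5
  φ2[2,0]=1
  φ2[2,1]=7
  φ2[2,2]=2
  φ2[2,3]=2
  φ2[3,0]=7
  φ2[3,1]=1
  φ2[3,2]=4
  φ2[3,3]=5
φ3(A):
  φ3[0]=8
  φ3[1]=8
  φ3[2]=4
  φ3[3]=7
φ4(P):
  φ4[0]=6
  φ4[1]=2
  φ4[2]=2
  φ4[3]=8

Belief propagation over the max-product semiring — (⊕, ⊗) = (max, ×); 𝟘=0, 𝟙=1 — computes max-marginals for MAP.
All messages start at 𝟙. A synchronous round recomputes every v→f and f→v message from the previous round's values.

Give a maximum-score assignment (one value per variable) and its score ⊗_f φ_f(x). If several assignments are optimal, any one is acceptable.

init: all messages = 𝟙 over 4 values
r1 m[φ0→N] = [7, 8, 5, 6]
r1 m[φ0→A] = [8, 8, 6, 7]
r1 m[φ1→S] = [6, 8, 9, 9]
r1 m[φ1→A] = [8, 7, 9, 9]
r1 m[φ2→S] = [8, 8, 7, 7]
r1 m[φ2→P] = [7, 8, 8, 8]
r1 m[φ3→A] = [8, 8, 4, 7]
r1 m[φ4→P] = [6, 2, 2, 8]
r1 m[N→φ0] = [1, 1, 1, 1]
r1 m[S→φ1] = [1, 1, 1, 1]
r1 m[S→φ2] = [1, 1, 1, 1]
r1 m[P→φ2] = [1, 1, 1, 1]
r1 m[P→φ4] = [1, 1, 1, 1]
r1 m[A→φ0] = [1, 1, 1, 1]
r1 m[A→φ1] = [1, 1, 1, 1]
r1 m[A→φ3] = [1, 1, 1, 1]
r2 m[φ0→N] = [7, 8, 5, 6]
r2 m[φ0→A] = [8, 8, 6, 7]
r2 m[φ1→S] = [6, 8, 9, 9]
r2 m[φ1→A] = [8, 7, 9, 9]
r2 m[φ2→S] = [8, 8, 7, 7]
r2 m[φ2→P] = [7, 8, 8, 8]
r2 m[φ3→A] = [8, 8, 4, 7]
r2 m[φ4→P] = [6, 2, 2, 8]
r2 m[N→φ0] = [1, 1, 1, 1]
r2 m[S→φ1] = [8, 8, 7, 7]
r2 m[S→φ2] = [6, 8, 9, 9]
r2 m[P→φ2] = [6, 2, 2, 8]
r2 m[P→φ4] = [7, 8, 8, 8]
r2 m[A→φ0] = [64, 56, 36, 63]
r2 m[A→φ1] = [64, 64, 24, 49]
r2 m[A→φ3] = [64, 56, 54, 63]
r3 m[φ0→N] = [392, 512, 320, 378]
r3 m[φ0→A] = [8, 8, 6, 7]
r3 m[φ1→S] = [384, 512, 441, 448]
r3 m[φ1→A] = [64, 49, 63, 64]
r3 m[φ2→S] = [64, 40, 16, 42]
r3 m[φ2→P] = [63, 63, 64, 48]
r3 m[φ3→A] = [8, 8, 4, 7]
r3 m[φ4→P] = [6, 2, 2, 8]
r3 m[N→φ0] = [1, 1, 1, 1]
r3 m[S→φ1] = [8, 8, 7, 7]
r3 m[S→φ2] = [6, 8, 9, 9]
r3 m[P→φ2] = [6, 2, 2, 8]
r3 m[P→φ4] = [7, 8, 8, 8]
r3 m[A→φ0] = [64, 56, 36, 63]
r3 m[A→φ1] = [64, 64, 24, 49]
r3 m[A→φ3] = [64, 56, 54, 63]
r4 m[φ0→N] = [392, 512, 320, 378]
r4 m[φ0→A] = [8, 8, 6, 7]
r4 m[φ1→S] = [384, 512, 441, 448]
r4 m[φ1→A] = [64, 49, 63, 64]
r4 m[φ2→S] = [64, 40, 16, 42]
r4 m[φ2→P] = [63, 63, 64, 48]
r4 m[φ3→A] = [8, 8, 4, 7]
r4 m[φ4→P] = [6, 2, 2, 8]
r4 m[N→φ0] = [1, 1, 1, 1]
r4 m[S→φ1] = [64, 40, 16, 42]
r4 m[S→φ2] = [384, 512, 441, 448]
r4 m[P→φ2] = [6, 2, 2, 8]
r4 m[P→φ4] = [63, 63, 64, 48]
r4 m[A→φ0] = [512, 392, 252, 448]
r4 m[A→φ1] = [64, 64, 24, 49]
r4 m[A→φ3] = [512, 392, 378, 448]
r5 m[φ0→N] = [2744, 4096, 2560, 2688]
r5 m[φ0→A] = [8, 8, 6, 7]
r5 m[φ1→S] = [384, 512, 441, 448]
r5 m[φ1→A] = [384, 384, 384, 320]
r5 m[φ2→S] = [64, 40, 16, 42]
r5 m[φ2→P] = [3136, 3087, 4096, 3072]
r5 m[φ3→A] = [8, 8, 4, 7]
r5 m[φ4→P] = [6, 2, 2, 8]
r5 m[N→φ0] = [1, 1, 1, 1]
r5 m[S→φ1] = [64, 40, 16, 42]
r5 m[S→φ2] = [384, 512, 441, 448]
r5 m[P→φ2] = [6, 2, 2, 8]
r5 m[P→φ4] = [63, 63, 64, 48]
r5 m[A→φ0] = [512, 392, 252, 448]
r5 m[A→φ1] = [64, 64, 24, 49]
r5 m[A→φ3] = [512, 392, 378, 448]
r6 m[φ0→N] = [2744, 4096, 2560, 2688]
r6 m[φ0→A] = [8, 8, 6, 7]
r6 m[φ1→S] = [384, 512, 441, 448]
r6 m[φ1→A] = [384, 384, 384, 320]
r6 m[φ2→S] = [64, 40, 16, 42]
r6 m[φ2→P] = [3136, 3087, 4096, 3072]
r6 m[φ3→A] = [8, 8, 4, 7]
r6 m[φ4→P] = [6, 2, 2, 8]
r6 m[N→φ0] = [1, 1, 1, 1]
r6 m[S→φ1] = [64, 40, 16, 42]
r6 m[S→φ2] = [384, 512, 441, 448]
r6 m[P→φ2] = [6, 2, 2, 8]
r6 m[P→φ4] = [3136, 3087, 4096, 3072]
r6 m[A→φ0] = [3072, 3072, 1536, 2240]
r6 m[A→φ1] = [64, 64, 24, 49]
r6 m[A→φ3] = [3072, 3072, 2304, 2240]
r7 m[φ0→N] = [21504, 24576, 15360, 15360]
r7 m[φ0→A] = [8, 8, 6, 7]
r7 m[φ1→S] = [384, 512, 441, 448]
r7 m[φ1→A] = [384, 384, 384, 320]
r7 m[φ2→S] = [64, 40, 16, 42]
r7 m[φ2→P] = [3136, 3087, 4096, 3072]
r7 m[φ3→A] = [8, 8, 4, 7]
r7 m[φ4→P] = [6, 2, 2, 8]
r7 m[N→φ0] = [1, 1, 1, 1]
r7 m[S→φ1] = [64, 40, 16, 42]
r7 m[S→φ2] = [384, 512, 441, 448]
r7 m[P→φ2] = [6, 2, 2, 8]
r7 m[P→φ4] = [3136, 3087, 4096, 3072]
r7 m[A→φ0] = [3072, 3072, 1536, 2240]
r7 m[A→φ1] = [64, 64, 24, 49]
r7 m[A→φ3] = [3072, 3072, 2304, 2240]
r8 m[φ0→N] = [21504, 24576, 15360, 15360]
r8 m[φ0→A] = [8, 8, 6, 7]
r8 m[φ1→S] = [384, 512, 441, 448]
r8 m[φ1→A] = [384, 384, 384, 320]
r8 m[φ2→S] = [64, 40, 16, 42]
r8 m[φ2→P] = [3136, 3087, 4096, 3072]
r8 m[φ3→A] = [8, 8, 4, 7]
r8 m[φ4→P] = [6, 2, 2, 8]
r8 m[N→φ0] = [1, 1, 1, 1]
r8 m[S→φ1] = [64, 40, 16, 42]
r8 m[S→φ2] = [384, 512, 441, 448]
r8 m[P→φ2] = [6, 2, 2, 8]
r8 m[P→φ4] = [3136, 3087, 4096, 3072]
r8 m[A→φ0] = [3072, 3072, 1536, 2240]
r8 m[A→φ1] = [64, 64, 24, 49]
r8 m[A→φ3] = [3072, 3072, 2304, 2240]
fixed point reached at round 8
traceback from N: (N=1, S=0, P=3, A=0), score=24576

assignment: (N=1, S=0, P=3, A=0); score = 24576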